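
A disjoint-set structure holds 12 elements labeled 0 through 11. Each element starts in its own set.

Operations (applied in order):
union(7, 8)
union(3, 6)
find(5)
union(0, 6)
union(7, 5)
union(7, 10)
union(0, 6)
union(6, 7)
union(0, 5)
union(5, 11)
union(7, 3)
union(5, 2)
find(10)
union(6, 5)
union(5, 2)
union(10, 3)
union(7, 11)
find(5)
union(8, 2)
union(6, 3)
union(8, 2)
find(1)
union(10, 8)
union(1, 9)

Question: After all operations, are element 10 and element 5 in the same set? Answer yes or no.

Answer: yes

Derivation:
Step 1: union(7, 8) -> merged; set of 7 now {7, 8}
Step 2: union(3, 6) -> merged; set of 3 now {3, 6}
Step 3: find(5) -> no change; set of 5 is {5}
Step 4: union(0, 6) -> merged; set of 0 now {0, 3, 6}
Step 5: union(7, 5) -> merged; set of 7 now {5, 7, 8}
Step 6: union(7, 10) -> merged; set of 7 now {5, 7, 8, 10}
Step 7: union(0, 6) -> already same set; set of 0 now {0, 3, 6}
Step 8: union(6, 7) -> merged; set of 6 now {0, 3, 5, 6, 7, 8, 10}
Step 9: union(0, 5) -> already same set; set of 0 now {0, 3, 5, 6, 7, 8, 10}
Step 10: union(5, 11) -> merged; set of 5 now {0, 3, 5, 6, 7, 8, 10, 11}
Step 11: union(7, 3) -> already same set; set of 7 now {0, 3, 5, 6, 7, 8, 10, 11}
Step 12: union(5, 2) -> merged; set of 5 now {0, 2, 3, 5, 6, 7, 8, 10, 11}
Step 13: find(10) -> no change; set of 10 is {0, 2, 3, 5, 6, 7, 8, 10, 11}
Step 14: union(6, 5) -> already same set; set of 6 now {0, 2, 3, 5, 6, 7, 8, 10, 11}
Step 15: union(5, 2) -> already same set; set of 5 now {0, 2, 3, 5, 6, 7, 8, 10, 11}
Step 16: union(10, 3) -> already same set; set of 10 now {0, 2, 3, 5, 6, 7, 8, 10, 11}
Step 17: union(7, 11) -> already same set; set of 7 now {0, 2, 3, 5, 6, 7, 8, 10, 11}
Step 18: find(5) -> no change; set of 5 is {0, 2, 3, 5, 6, 7, 8, 10, 11}
Step 19: union(8, 2) -> already same set; set of 8 now {0, 2, 3, 5, 6, 7, 8, 10, 11}
Step 20: union(6, 3) -> already same set; set of 6 now {0, 2, 3, 5, 6, 7, 8, 10, 11}
Step 21: union(8, 2) -> already same set; set of 8 now {0, 2, 3, 5, 6, 7, 8, 10, 11}
Step 22: find(1) -> no change; set of 1 is {1}
Step 23: union(10, 8) -> already same set; set of 10 now {0, 2, 3, 5, 6, 7, 8, 10, 11}
Step 24: union(1, 9) -> merged; set of 1 now {1, 9}
Set of 10: {0, 2, 3, 5, 6, 7, 8, 10, 11}; 5 is a member.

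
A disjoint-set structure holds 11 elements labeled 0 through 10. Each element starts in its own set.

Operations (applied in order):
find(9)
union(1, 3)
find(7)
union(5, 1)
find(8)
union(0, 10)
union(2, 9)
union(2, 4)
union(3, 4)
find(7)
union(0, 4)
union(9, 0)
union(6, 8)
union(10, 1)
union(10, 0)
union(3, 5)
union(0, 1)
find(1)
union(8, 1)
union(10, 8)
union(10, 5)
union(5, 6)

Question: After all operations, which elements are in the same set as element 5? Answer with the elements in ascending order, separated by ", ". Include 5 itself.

Answer: 0, 1, 2, 3, 4, 5, 6, 8, 9, 10

Derivation:
Step 1: find(9) -> no change; set of 9 is {9}
Step 2: union(1, 3) -> merged; set of 1 now {1, 3}
Step 3: find(7) -> no change; set of 7 is {7}
Step 4: union(5, 1) -> merged; set of 5 now {1, 3, 5}
Step 5: find(8) -> no change; set of 8 is {8}
Step 6: union(0, 10) -> merged; set of 0 now {0, 10}
Step 7: union(2, 9) -> merged; set of 2 now {2, 9}
Step 8: union(2, 4) -> merged; set of 2 now {2, 4, 9}
Step 9: union(3, 4) -> merged; set of 3 now {1, 2, 3, 4, 5, 9}
Step 10: find(7) -> no change; set of 7 is {7}
Step 11: union(0, 4) -> merged; set of 0 now {0, 1, 2, 3, 4, 5, 9, 10}
Step 12: union(9, 0) -> already same set; set of 9 now {0, 1, 2, 3, 4, 5, 9, 10}
Step 13: union(6, 8) -> merged; set of 6 now {6, 8}
Step 14: union(10, 1) -> already same set; set of 10 now {0, 1, 2, 3, 4, 5, 9, 10}
Step 15: union(10, 0) -> already same set; set of 10 now {0, 1, 2, 3, 4, 5, 9, 10}
Step 16: union(3, 5) -> already same set; set of 3 now {0, 1, 2, 3, 4, 5, 9, 10}
Step 17: union(0, 1) -> already same set; set of 0 now {0, 1, 2, 3, 4, 5, 9, 10}
Step 18: find(1) -> no change; set of 1 is {0, 1, 2, 3, 4, 5, 9, 10}
Step 19: union(8, 1) -> merged; set of 8 now {0, 1, 2, 3, 4, 5, 6, 8, 9, 10}
Step 20: union(10, 8) -> already same set; set of 10 now {0, 1, 2, 3, 4, 5, 6, 8, 9, 10}
Step 21: union(10, 5) -> already same set; set of 10 now {0, 1, 2, 3, 4, 5, 6, 8, 9, 10}
Step 22: union(5, 6) -> already same set; set of 5 now {0, 1, 2, 3, 4, 5, 6, 8, 9, 10}
Component of 5: {0, 1, 2, 3, 4, 5, 6, 8, 9, 10}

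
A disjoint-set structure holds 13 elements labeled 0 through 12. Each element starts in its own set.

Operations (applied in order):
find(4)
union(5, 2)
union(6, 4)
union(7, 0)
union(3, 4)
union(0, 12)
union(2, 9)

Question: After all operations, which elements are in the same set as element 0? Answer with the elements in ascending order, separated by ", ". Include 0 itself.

Step 1: find(4) -> no change; set of 4 is {4}
Step 2: union(5, 2) -> merged; set of 5 now {2, 5}
Step 3: union(6, 4) -> merged; set of 6 now {4, 6}
Step 4: union(7, 0) -> merged; set of 7 now {0, 7}
Step 5: union(3, 4) -> merged; set of 3 now {3, 4, 6}
Step 6: union(0, 12) -> merged; set of 0 now {0, 7, 12}
Step 7: union(2, 9) -> merged; set of 2 now {2, 5, 9}
Component of 0: {0, 7, 12}

Answer: 0, 7, 12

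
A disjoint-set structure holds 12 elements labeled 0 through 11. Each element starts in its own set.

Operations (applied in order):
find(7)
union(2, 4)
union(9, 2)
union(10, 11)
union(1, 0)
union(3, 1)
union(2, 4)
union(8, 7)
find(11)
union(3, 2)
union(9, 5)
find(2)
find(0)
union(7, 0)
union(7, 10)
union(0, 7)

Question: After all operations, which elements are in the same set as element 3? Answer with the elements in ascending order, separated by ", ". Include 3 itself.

Step 1: find(7) -> no change; set of 7 is {7}
Step 2: union(2, 4) -> merged; set of 2 now {2, 4}
Step 3: union(9, 2) -> merged; set of 9 now {2, 4, 9}
Step 4: union(10, 11) -> merged; set of 10 now {10, 11}
Step 5: union(1, 0) -> merged; set of 1 now {0, 1}
Step 6: union(3, 1) -> merged; set of 3 now {0, 1, 3}
Step 7: union(2, 4) -> already same set; set of 2 now {2, 4, 9}
Step 8: union(8, 7) -> merged; set of 8 now {7, 8}
Step 9: find(11) -> no change; set of 11 is {10, 11}
Step 10: union(3, 2) -> merged; set of 3 now {0, 1, 2, 3, 4, 9}
Step 11: union(9, 5) -> merged; set of 9 now {0, 1, 2, 3, 4, 5, 9}
Step 12: find(2) -> no change; set of 2 is {0, 1, 2, 3, 4, 5, 9}
Step 13: find(0) -> no change; set of 0 is {0, 1, 2, 3, 4, 5, 9}
Step 14: union(7, 0) -> merged; set of 7 now {0, 1, 2, 3, 4, 5, 7, 8, 9}
Step 15: union(7, 10) -> merged; set of 7 now {0, 1, 2, 3, 4, 5, 7, 8, 9, 10, 11}
Step 16: union(0, 7) -> already same set; set of 0 now {0, 1, 2, 3, 4, 5, 7, 8, 9, 10, 11}
Component of 3: {0, 1, 2, 3, 4, 5, 7, 8, 9, 10, 11}

Answer: 0, 1, 2, 3, 4, 5, 7, 8, 9, 10, 11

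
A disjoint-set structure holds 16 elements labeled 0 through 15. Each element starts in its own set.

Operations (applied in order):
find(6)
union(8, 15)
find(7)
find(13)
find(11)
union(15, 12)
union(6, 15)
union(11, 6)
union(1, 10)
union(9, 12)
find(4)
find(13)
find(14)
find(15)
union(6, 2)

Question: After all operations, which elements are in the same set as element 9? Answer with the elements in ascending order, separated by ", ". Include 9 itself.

Answer: 2, 6, 8, 9, 11, 12, 15

Derivation:
Step 1: find(6) -> no change; set of 6 is {6}
Step 2: union(8, 15) -> merged; set of 8 now {8, 15}
Step 3: find(7) -> no change; set of 7 is {7}
Step 4: find(13) -> no change; set of 13 is {13}
Step 5: find(11) -> no change; set of 11 is {11}
Step 6: union(15, 12) -> merged; set of 15 now {8, 12, 15}
Step 7: union(6, 15) -> merged; set of 6 now {6, 8, 12, 15}
Step 8: union(11, 6) -> merged; set of 11 now {6, 8, 11, 12, 15}
Step 9: union(1, 10) -> merged; set of 1 now {1, 10}
Step 10: union(9, 12) -> merged; set of 9 now {6, 8, 9, 11, 12, 15}
Step 11: find(4) -> no change; set of 4 is {4}
Step 12: find(13) -> no change; set of 13 is {13}
Step 13: find(14) -> no change; set of 14 is {14}
Step 14: find(15) -> no change; set of 15 is {6, 8, 9, 11, 12, 15}
Step 15: union(6, 2) -> merged; set of 6 now {2, 6, 8, 9, 11, 12, 15}
Component of 9: {2, 6, 8, 9, 11, 12, 15}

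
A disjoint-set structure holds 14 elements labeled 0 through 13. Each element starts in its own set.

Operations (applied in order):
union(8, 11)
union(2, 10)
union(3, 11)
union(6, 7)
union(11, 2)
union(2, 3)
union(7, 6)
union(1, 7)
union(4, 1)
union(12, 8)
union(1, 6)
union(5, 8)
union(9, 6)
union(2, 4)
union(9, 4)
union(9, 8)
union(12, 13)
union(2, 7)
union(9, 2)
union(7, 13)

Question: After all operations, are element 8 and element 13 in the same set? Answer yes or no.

Answer: yes

Derivation:
Step 1: union(8, 11) -> merged; set of 8 now {8, 11}
Step 2: union(2, 10) -> merged; set of 2 now {2, 10}
Step 3: union(3, 11) -> merged; set of 3 now {3, 8, 11}
Step 4: union(6, 7) -> merged; set of 6 now {6, 7}
Step 5: union(11, 2) -> merged; set of 11 now {2, 3, 8, 10, 11}
Step 6: union(2, 3) -> already same set; set of 2 now {2, 3, 8, 10, 11}
Step 7: union(7, 6) -> already same set; set of 7 now {6, 7}
Step 8: union(1, 7) -> merged; set of 1 now {1, 6, 7}
Step 9: union(4, 1) -> merged; set of 4 now {1, 4, 6, 7}
Step 10: union(12, 8) -> merged; set of 12 now {2, 3, 8, 10, 11, 12}
Step 11: union(1, 6) -> already same set; set of 1 now {1, 4, 6, 7}
Step 12: union(5, 8) -> merged; set of 5 now {2, 3, 5, 8, 10, 11, 12}
Step 13: union(9, 6) -> merged; set of 9 now {1, 4, 6, 7, 9}
Step 14: union(2, 4) -> merged; set of 2 now {1, 2, 3, 4, 5, 6, 7, 8, 9, 10, 11, 12}
Step 15: union(9, 4) -> already same set; set of 9 now {1, 2, 3, 4, 5, 6, 7, 8, 9, 10, 11, 12}
Step 16: union(9, 8) -> already same set; set of 9 now {1, 2, 3, 4, 5, 6, 7, 8, 9, 10, 11, 12}
Step 17: union(12, 13) -> merged; set of 12 now {1, 2, 3, 4, 5, 6, 7, 8, 9, 10, 11, 12, 13}
Step 18: union(2, 7) -> already same set; set of 2 now {1, 2, 3, 4, 5, 6, 7, 8, 9, 10, 11, 12, 13}
Step 19: union(9, 2) -> already same set; set of 9 now {1, 2, 3, 4, 5, 6, 7, 8, 9, 10, 11, 12, 13}
Step 20: union(7, 13) -> already same set; set of 7 now {1, 2, 3, 4, 5, 6, 7, 8, 9, 10, 11, 12, 13}
Set of 8: {1, 2, 3, 4, 5, 6, 7, 8, 9, 10, 11, 12, 13}; 13 is a member.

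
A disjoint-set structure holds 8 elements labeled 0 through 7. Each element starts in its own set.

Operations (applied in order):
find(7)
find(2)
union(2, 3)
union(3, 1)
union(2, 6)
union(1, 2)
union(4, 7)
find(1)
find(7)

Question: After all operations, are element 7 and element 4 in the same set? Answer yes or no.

Step 1: find(7) -> no change; set of 7 is {7}
Step 2: find(2) -> no change; set of 2 is {2}
Step 3: union(2, 3) -> merged; set of 2 now {2, 3}
Step 4: union(3, 1) -> merged; set of 3 now {1, 2, 3}
Step 5: union(2, 6) -> merged; set of 2 now {1, 2, 3, 6}
Step 6: union(1, 2) -> already same set; set of 1 now {1, 2, 3, 6}
Step 7: union(4, 7) -> merged; set of 4 now {4, 7}
Step 8: find(1) -> no change; set of 1 is {1, 2, 3, 6}
Step 9: find(7) -> no change; set of 7 is {4, 7}
Set of 7: {4, 7}; 4 is a member.

Answer: yes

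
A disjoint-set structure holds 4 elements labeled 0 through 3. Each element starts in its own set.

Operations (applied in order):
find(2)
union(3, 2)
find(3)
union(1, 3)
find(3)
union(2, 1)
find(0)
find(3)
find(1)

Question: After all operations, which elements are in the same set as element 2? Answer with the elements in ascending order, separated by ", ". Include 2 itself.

Step 1: find(2) -> no change; set of 2 is {2}
Step 2: union(3, 2) -> merged; set of 3 now {2, 3}
Step 3: find(3) -> no change; set of 3 is {2, 3}
Step 4: union(1, 3) -> merged; set of 1 now {1, 2, 3}
Step 5: find(3) -> no change; set of 3 is {1, 2, 3}
Step 6: union(2, 1) -> already same set; set of 2 now {1, 2, 3}
Step 7: find(0) -> no change; set of 0 is {0}
Step 8: find(3) -> no change; set of 3 is {1, 2, 3}
Step 9: find(1) -> no change; set of 1 is {1, 2, 3}
Component of 2: {1, 2, 3}

Answer: 1, 2, 3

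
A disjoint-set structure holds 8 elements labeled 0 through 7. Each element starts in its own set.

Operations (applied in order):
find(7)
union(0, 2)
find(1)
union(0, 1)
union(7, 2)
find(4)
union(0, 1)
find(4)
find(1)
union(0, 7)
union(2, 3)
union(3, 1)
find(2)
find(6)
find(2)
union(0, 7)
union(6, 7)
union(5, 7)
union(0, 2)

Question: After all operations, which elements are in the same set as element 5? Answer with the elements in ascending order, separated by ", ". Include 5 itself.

Answer: 0, 1, 2, 3, 5, 6, 7

Derivation:
Step 1: find(7) -> no change; set of 7 is {7}
Step 2: union(0, 2) -> merged; set of 0 now {0, 2}
Step 3: find(1) -> no change; set of 1 is {1}
Step 4: union(0, 1) -> merged; set of 0 now {0, 1, 2}
Step 5: union(7, 2) -> merged; set of 7 now {0, 1, 2, 7}
Step 6: find(4) -> no change; set of 4 is {4}
Step 7: union(0, 1) -> already same set; set of 0 now {0, 1, 2, 7}
Step 8: find(4) -> no change; set of 4 is {4}
Step 9: find(1) -> no change; set of 1 is {0, 1, 2, 7}
Step 10: union(0, 7) -> already same set; set of 0 now {0, 1, 2, 7}
Step 11: union(2, 3) -> merged; set of 2 now {0, 1, 2, 3, 7}
Step 12: union(3, 1) -> already same set; set of 3 now {0, 1, 2, 3, 7}
Step 13: find(2) -> no change; set of 2 is {0, 1, 2, 3, 7}
Step 14: find(6) -> no change; set of 6 is {6}
Step 15: find(2) -> no change; set of 2 is {0, 1, 2, 3, 7}
Step 16: union(0, 7) -> already same set; set of 0 now {0, 1, 2, 3, 7}
Step 17: union(6, 7) -> merged; set of 6 now {0, 1, 2, 3, 6, 7}
Step 18: union(5, 7) -> merged; set of 5 now {0, 1, 2, 3, 5, 6, 7}
Step 19: union(0, 2) -> already same set; set of 0 now {0, 1, 2, 3, 5, 6, 7}
Component of 5: {0, 1, 2, 3, 5, 6, 7}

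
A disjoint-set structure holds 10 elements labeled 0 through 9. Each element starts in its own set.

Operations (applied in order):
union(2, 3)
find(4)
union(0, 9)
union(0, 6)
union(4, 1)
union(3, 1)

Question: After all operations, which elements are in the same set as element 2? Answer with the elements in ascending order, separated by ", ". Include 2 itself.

Step 1: union(2, 3) -> merged; set of 2 now {2, 3}
Step 2: find(4) -> no change; set of 4 is {4}
Step 3: union(0, 9) -> merged; set of 0 now {0, 9}
Step 4: union(0, 6) -> merged; set of 0 now {0, 6, 9}
Step 5: union(4, 1) -> merged; set of 4 now {1, 4}
Step 6: union(3, 1) -> merged; set of 3 now {1, 2, 3, 4}
Component of 2: {1, 2, 3, 4}

Answer: 1, 2, 3, 4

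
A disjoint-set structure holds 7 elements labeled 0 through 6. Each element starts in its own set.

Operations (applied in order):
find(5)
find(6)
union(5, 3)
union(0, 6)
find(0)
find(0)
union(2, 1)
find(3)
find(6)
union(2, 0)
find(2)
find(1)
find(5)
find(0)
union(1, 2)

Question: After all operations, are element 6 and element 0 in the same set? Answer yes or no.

Step 1: find(5) -> no change; set of 5 is {5}
Step 2: find(6) -> no change; set of 6 is {6}
Step 3: union(5, 3) -> merged; set of 5 now {3, 5}
Step 4: union(0, 6) -> merged; set of 0 now {0, 6}
Step 5: find(0) -> no change; set of 0 is {0, 6}
Step 6: find(0) -> no change; set of 0 is {0, 6}
Step 7: union(2, 1) -> merged; set of 2 now {1, 2}
Step 8: find(3) -> no change; set of 3 is {3, 5}
Step 9: find(6) -> no change; set of 6 is {0, 6}
Step 10: union(2, 0) -> merged; set of 2 now {0, 1, 2, 6}
Step 11: find(2) -> no change; set of 2 is {0, 1, 2, 6}
Step 12: find(1) -> no change; set of 1 is {0, 1, 2, 6}
Step 13: find(5) -> no change; set of 5 is {3, 5}
Step 14: find(0) -> no change; set of 0 is {0, 1, 2, 6}
Step 15: union(1, 2) -> already same set; set of 1 now {0, 1, 2, 6}
Set of 6: {0, 1, 2, 6}; 0 is a member.

Answer: yes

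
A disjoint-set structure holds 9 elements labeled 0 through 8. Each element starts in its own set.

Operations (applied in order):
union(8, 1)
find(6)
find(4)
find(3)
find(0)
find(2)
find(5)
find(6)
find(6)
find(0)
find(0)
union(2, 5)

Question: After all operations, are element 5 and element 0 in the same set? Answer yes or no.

Answer: no

Derivation:
Step 1: union(8, 1) -> merged; set of 8 now {1, 8}
Step 2: find(6) -> no change; set of 6 is {6}
Step 3: find(4) -> no change; set of 4 is {4}
Step 4: find(3) -> no change; set of 3 is {3}
Step 5: find(0) -> no change; set of 0 is {0}
Step 6: find(2) -> no change; set of 2 is {2}
Step 7: find(5) -> no change; set of 5 is {5}
Step 8: find(6) -> no change; set of 6 is {6}
Step 9: find(6) -> no change; set of 6 is {6}
Step 10: find(0) -> no change; set of 0 is {0}
Step 11: find(0) -> no change; set of 0 is {0}
Step 12: union(2, 5) -> merged; set of 2 now {2, 5}
Set of 5: {2, 5}; 0 is not a member.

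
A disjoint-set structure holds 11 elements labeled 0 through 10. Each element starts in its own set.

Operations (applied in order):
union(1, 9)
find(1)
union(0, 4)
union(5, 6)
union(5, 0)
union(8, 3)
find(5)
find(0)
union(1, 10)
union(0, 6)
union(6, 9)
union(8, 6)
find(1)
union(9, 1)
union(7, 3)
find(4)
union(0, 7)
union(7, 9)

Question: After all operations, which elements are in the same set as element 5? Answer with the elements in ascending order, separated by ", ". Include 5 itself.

Step 1: union(1, 9) -> merged; set of 1 now {1, 9}
Step 2: find(1) -> no change; set of 1 is {1, 9}
Step 3: union(0, 4) -> merged; set of 0 now {0, 4}
Step 4: union(5, 6) -> merged; set of 5 now {5, 6}
Step 5: union(5, 0) -> merged; set of 5 now {0, 4, 5, 6}
Step 6: union(8, 3) -> merged; set of 8 now {3, 8}
Step 7: find(5) -> no change; set of 5 is {0, 4, 5, 6}
Step 8: find(0) -> no change; set of 0 is {0, 4, 5, 6}
Step 9: union(1, 10) -> merged; set of 1 now {1, 9, 10}
Step 10: union(0, 6) -> already same set; set of 0 now {0, 4, 5, 6}
Step 11: union(6, 9) -> merged; set of 6 now {0, 1, 4, 5, 6, 9, 10}
Step 12: union(8, 6) -> merged; set of 8 now {0, 1, 3, 4, 5, 6, 8, 9, 10}
Step 13: find(1) -> no change; set of 1 is {0, 1, 3, 4, 5, 6, 8, 9, 10}
Step 14: union(9, 1) -> already same set; set of 9 now {0, 1, 3, 4, 5, 6, 8, 9, 10}
Step 15: union(7, 3) -> merged; set of 7 now {0, 1, 3, 4, 5, 6, 7, 8, 9, 10}
Step 16: find(4) -> no change; set of 4 is {0, 1, 3, 4, 5, 6, 7, 8, 9, 10}
Step 17: union(0, 7) -> already same set; set of 0 now {0, 1, 3, 4, 5, 6, 7, 8, 9, 10}
Step 18: union(7, 9) -> already same set; set of 7 now {0, 1, 3, 4, 5, 6, 7, 8, 9, 10}
Component of 5: {0, 1, 3, 4, 5, 6, 7, 8, 9, 10}

Answer: 0, 1, 3, 4, 5, 6, 7, 8, 9, 10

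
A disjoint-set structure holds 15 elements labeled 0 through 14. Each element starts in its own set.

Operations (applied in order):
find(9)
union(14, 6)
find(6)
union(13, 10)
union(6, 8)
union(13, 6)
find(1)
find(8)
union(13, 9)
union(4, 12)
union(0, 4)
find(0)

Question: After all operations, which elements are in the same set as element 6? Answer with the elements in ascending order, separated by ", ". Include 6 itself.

Step 1: find(9) -> no change; set of 9 is {9}
Step 2: union(14, 6) -> merged; set of 14 now {6, 14}
Step 3: find(6) -> no change; set of 6 is {6, 14}
Step 4: union(13, 10) -> merged; set of 13 now {10, 13}
Step 5: union(6, 8) -> merged; set of 6 now {6, 8, 14}
Step 6: union(13, 6) -> merged; set of 13 now {6, 8, 10, 13, 14}
Step 7: find(1) -> no change; set of 1 is {1}
Step 8: find(8) -> no change; set of 8 is {6, 8, 10, 13, 14}
Step 9: union(13, 9) -> merged; set of 13 now {6, 8, 9, 10, 13, 14}
Step 10: union(4, 12) -> merged; set of 4 now {4, 12}
Step 11: union(0, 4) -> merged; set of 0 now {0, 4, 12}
Step 12: find(0) -> no change; set of 0 is {0, 4, 12}
Component of 6: {6, 8, 9, 10, 13, 14}

Answer: 6, 8, 9, 10, 13, 14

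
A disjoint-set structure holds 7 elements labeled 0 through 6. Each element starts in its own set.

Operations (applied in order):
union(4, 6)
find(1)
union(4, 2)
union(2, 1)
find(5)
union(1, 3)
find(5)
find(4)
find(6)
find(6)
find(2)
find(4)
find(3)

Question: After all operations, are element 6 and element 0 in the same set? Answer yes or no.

Step 1: union(4, 6) -> merged; set of 4 now {4, 6}
Step 2: find(1) -> no change; set of 1 is {1}
Step 3: union(4, 2) -> merged; set of 4 now {2, 4, 6}
Step 4: union(2, 1) -> merged; set of 2 now {1, 2, 4, 6}
Step 5: find(5) -> no change; set of 5 is {5}
Step 6: union(1, 3) -> merged; set of 1 now {1, 2, 3, 4, 6}
Step 7: find(5) -> no change; set of 5 is {5}
Step 8: find(4) -> no change; set of 4 is {1, 2, 3, 4, 6}
Step 9: find(6) -> no change; set of 6 is {1, 2, 3, 4, 6}
Step 10: find(6) -> no change; set of 6 is {1, 2, 3, 4, 6}
Step 11: find(2) -> no change; set of 2 is {1, 2, 3, 4, 6}
Step 12: find(4) -> no change; set of 4 is {1, 2, 3, 4, 6}
Step 13: find(3) -> no change; set of 3 is {1, 2, 3, 4, 6}
Set of 6: {1, 2, 3, 4, 6}; 0 is not a member.

Answer: no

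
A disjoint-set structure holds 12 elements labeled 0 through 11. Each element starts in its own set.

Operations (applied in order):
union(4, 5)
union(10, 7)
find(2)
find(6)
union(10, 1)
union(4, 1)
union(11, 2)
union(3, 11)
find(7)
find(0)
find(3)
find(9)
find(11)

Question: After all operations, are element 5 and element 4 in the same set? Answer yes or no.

Step 1: union(4, 5) -> merged; set of 4 now {4, 5}
Step 2: union(10, 7) -> merged; set of 10 now {7, 10}
Step 3: find(2) -> no change; set of 2 is {2}
Step 4: find(6) -> no change; set of 6 is {6}
Step 5: union(10, 1) -> merged; set of 10 now {1, 7, 10}
Step 6: union(4, 1) -> merged; set of 4 now {1, 4, 5, 7, 10}
Step 7: union(11, 2) -> merged; set of 11 now {2, 11}
Step 8: union(3, 11) -> merged; set of 3 now {2, 3, 11}
Step 9: find(7) -> no change; set of 7 is {1, 4, 5, 7, 10}
Step 10: find(0) -> no change; set of 0 is {0}
Step 11: find(3) -> no change; set of 3 is {2, 3, 11}
Step 12: find(9) -> no change; set of 9 is {9}
Step 13: find(11) -> no change; set of 11 is {2, 3, 11}
Set of 5: {1, 4, 5, 7, 10}; 4 is a member.

Answer: yes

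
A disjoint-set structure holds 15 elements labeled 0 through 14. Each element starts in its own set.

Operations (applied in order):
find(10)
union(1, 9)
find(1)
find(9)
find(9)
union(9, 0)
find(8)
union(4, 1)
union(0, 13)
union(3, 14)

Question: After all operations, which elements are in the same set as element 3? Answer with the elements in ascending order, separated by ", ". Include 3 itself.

Step 1: find(10) -> no change; set of 10 is {10}
Step 2: union(1, 9) -> merged; set of 1 now {1, 9}
Step 3: find(1) -> no change; set of 1 is {1, 9}
Step 4: find(9) -> no change; set of 9 is {1, 9}
Step 5: find(9) -> no change; set of 9 is {1, 9}
Step 6: union(9, 0) -> merged; set of 9 now {0, 1, 9}
Step 7: find(8) -> no change; set of 8 is {8}
Step 8: union(4, 1) -> merged; set of 4 now {0, 1, 4, 9}
Step 9: union(0, 13) -> merged; set of 0 now {0, 1, 4, 9, 13}
Step 10: union(3, 14) -> merged; set of 3 now {3, 14}
Component of 3: {3, 14}

Answer: 3, 14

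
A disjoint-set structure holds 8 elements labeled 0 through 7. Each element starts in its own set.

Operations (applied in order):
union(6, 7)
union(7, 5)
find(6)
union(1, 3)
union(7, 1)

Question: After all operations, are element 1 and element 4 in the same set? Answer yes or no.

Step 1: union(6, 7) -> merged; set of 6 now {6, 7}
Step 2: union(7, 5) -> merged; set of 7 now {5, 6, 7}
Step 3: find(6) -> no change; set of 6 is {5, 6, 7}
Step 4: union(1, 3) -> merged; set of 1 now {1, 3}
Step 5: union(7, 1) -> merged; set of 7 now {1, 3, 5, 6, 7}
Set of 1: {1, 3, 5, 6, 7}; 4 is not a member.

Answer: no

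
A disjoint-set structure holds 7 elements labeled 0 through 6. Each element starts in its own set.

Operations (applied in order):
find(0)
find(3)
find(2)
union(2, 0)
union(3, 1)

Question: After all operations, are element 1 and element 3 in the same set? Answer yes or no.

Answer: yes

Derivation:
Step 1: find(0) -> no change; set of 0 is {0}
Step 2: find(3) -> no change; set of 3 is {3}
Step 3: find(2) -> no change; set of 2 is {2}
Step 4: union(2, 0) -> merged; set of 2 now {0, 2}
Step 5: union(3, 1) -> merged; set of 3 now {1, 3}
Set of 1: {1, 3}; 3 is a member.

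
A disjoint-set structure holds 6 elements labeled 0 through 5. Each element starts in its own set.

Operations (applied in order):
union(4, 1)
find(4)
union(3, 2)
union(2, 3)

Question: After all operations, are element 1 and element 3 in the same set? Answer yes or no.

Answer: no

Derivation:
Step 1: union(4, 1) -> merged; set of 4 now {1, 4}
Step 2: find(4) -> no change; set of 4 is {1, 4}
Step 3: union(3, 2) -> merged; set of 3 now {2, 3}
Step 4: union(2, 3) -> already same set; set of 2 now {2, 3}
Set of 1: {1, 4}; 3 is not a member.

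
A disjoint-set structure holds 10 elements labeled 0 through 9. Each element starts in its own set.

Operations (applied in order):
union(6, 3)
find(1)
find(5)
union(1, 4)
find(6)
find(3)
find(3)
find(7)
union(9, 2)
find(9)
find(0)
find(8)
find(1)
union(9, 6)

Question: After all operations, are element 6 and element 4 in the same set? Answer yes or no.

Answer: no

Derivation:
Step 1: union(6, 3) -> merged; set of 6 now {3, 6}
Step 2: find(1) -> no change; set of 1 is {1}
Step 3: find(5) -> no change; set of 5 is {5}
Step 4: union(1, 4) -> merged; set of 1 now {1, 4}
Step 5: find(6) -> no change; set of 6 is {3, 6}
Step 6: find(3) -> no change; set of 3 is {3, 6}
Step 7: find(3) -> no change; set of 3 is {3, 6}
Step 8: find(7) -> no change; set of 7 is {7}
Step 9: union(9, 2) -> merged; set of 9 now {2, 9}
Step 10: find(9) -> no change; set of 9 is {2, 9}
Step 11: find(0) -> no change; set of 0 is {0}
Step 12: find(8) -> no change; set of 8 is {8}
Step 13: find(1) -> no change; set of 1 is {1, 4}
Step 14: union(9, 6) -> merged; set of 9 now {2, 3, 6, 9}
Set of 6: {2, 3, 6, 9}; 4 is not a member.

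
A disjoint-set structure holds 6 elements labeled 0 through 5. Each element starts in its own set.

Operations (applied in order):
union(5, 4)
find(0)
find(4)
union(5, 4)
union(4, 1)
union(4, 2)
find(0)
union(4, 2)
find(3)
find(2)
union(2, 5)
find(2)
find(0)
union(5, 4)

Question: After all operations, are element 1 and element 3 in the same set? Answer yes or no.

Answer: no

Derivation:
Step 1: union(5, 4) -> merged; set of 5 now {4, 5}
Step 2: find(0) -> no change; set of 0 is {0}
Step 3: find(4) -> no change; set of 4 is {4, 5}
Step 4: union(5, 4) -> already same set; set of 5 now {4, 5}
Step 5: union(4, 1) -> merged; set of 4 now {1, 4, 5}
Step 6: union(4, 2) -> merged; set of 4 now {1, 2, 4, 5}
Step 7: find(0) -> no change; set of 0 is {0}
Step 8: union(4, 2) -> already same set; set of 4 now {1, 2, 4, 5}
Step 9: find(3) -> no change; set of 3 is {3}
Step 10: find(2) -> no change; set of 2 is {1, 2, 4, 5}
Step 11: union(2, 5) -> already same set; set of 2 now {1, 2, 4, 5}
Step 12: find(2) -> no change; set of 2 is {1, 2, 4, 5}
Step 13: find(0) -> no change; set of 0 is {0}
Step 14: union(5, 4) -> already same set; set of 5 now {1, 2, 4, 5}
Set of 1: {1, 2, 4, 5}; 3 is not a member.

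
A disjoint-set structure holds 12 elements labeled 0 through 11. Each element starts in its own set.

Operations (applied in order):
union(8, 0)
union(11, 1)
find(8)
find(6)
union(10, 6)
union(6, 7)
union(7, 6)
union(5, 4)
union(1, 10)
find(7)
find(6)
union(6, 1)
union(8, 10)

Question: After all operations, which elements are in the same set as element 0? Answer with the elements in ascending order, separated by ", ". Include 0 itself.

Step 1: union(8, 0) -> merged; set of 8 now {0, 8}
Step 2: union(11, 1) -> merged; set of 11 now {1, 11}
Step 3: find(8) -> no change; set of 8 is {0, 8}
Step 4: find(6) -> no change; set of 6 is {6}
Step 5: union(10, 6) -> merged; set of 10 now {6, 10}
Step 6: union(6, 7) -> merged; set of 6 now {6, 7, 10}
Step 7: union(7, 6) -> already same set; set of 7 now {6, 7, 10}
Step 8: union(5, 4) -> merged; set of 5 now {4, 5}
Step 9: union(1, 10) -> merged; set of 1 now {1, 6, 7, 10, 11}
Step 10: find(7) -> no change; set of 7 is {1, 6, 7, 10, 11}
Step 11: find(6) -> no change; set of 6 is {1, 6, 7, 10, 11}
Step 12: union(6, 1) -> already same set; set of 6 now {1, 6, 7, 10, 11}
Step 13: union(8, 10) -> merged; set of 8 now {0, 1, 6, 7, 8, 10, 11}
Component of 0: {0, 1, 6, 7, 8, 10, 11}

Answer: 0, 1, 6, 7, 8, 10, 11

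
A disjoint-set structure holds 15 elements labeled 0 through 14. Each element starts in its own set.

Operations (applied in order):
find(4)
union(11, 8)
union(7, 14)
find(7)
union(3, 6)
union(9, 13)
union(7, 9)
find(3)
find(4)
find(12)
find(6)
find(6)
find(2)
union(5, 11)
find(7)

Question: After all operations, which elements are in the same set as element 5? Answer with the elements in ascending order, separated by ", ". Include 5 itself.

Step 1: find(4) -> no change; set of 4 is {4}
Step 2: union(11, 8) -> merged; set of 11 now {8, 11}
Step 3: union(7, 14) -> merged; set of 7 now {7, 14}
Step 4: find(7) -> no change; set of 7 is {7, 14}
Step 5: union(3, 6) -> merged; set of 3 now {3, 6}
Step 6: union(9, 13) -> merged; set of 9 now {9, 13}
Step 7: union(7, 9) -> merged; set of 7 now {7, 9, 13, 14}
Step 8: find(3) -> no change; set of 3 is {3, 6}
Step 9: find(4) -> no change; set of 4 is {4}
Step 10: find(12) -> no change; set of 12 is {12}
Step 11: find(6) -> no change; set of 6 is {3, 6}
Step 12: find(6) -> no change; set of 6 is {3, 6}
Step 13: find(2) -> no change; set of 2 is {2}
Step 14: union(5, 11) -> merged; set of 5 now {5, 8, 11}
Step 15: find(7) -> no change; set of 7 is {7, 9, 13, 14}
Component of 5: {5, 8, 11}

Answer: 5, 8, 11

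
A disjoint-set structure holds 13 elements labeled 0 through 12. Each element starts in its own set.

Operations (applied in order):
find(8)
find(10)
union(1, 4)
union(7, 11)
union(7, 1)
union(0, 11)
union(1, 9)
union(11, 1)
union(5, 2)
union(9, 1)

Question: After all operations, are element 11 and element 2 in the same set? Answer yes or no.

Answer: no

Derivation:
Step 1: find(8) -> no change; set of 8 is {8}
Step 2: find(10) -> no change; set of 10 is {10}
Step 3: union(1, 4) -> merged; set of 1 now {1, 4}
Step 4: union(7, 11) -> merged; set of 7 now {7, 11}
Step 5: union(7, 1) -> merged; set of 7 now {1, 4, 7, 11}
Step 6: union(0, 11) -> merged; set of 0 now {0, 1, 4, 7, 11}
Step 7: union(1, 9) -> merged; set of 1 now {0, 1, 4, 7, 9, 11}
Step 8: union(11, 1) -> already same set; set of 11 now {0, 1, 4, 7, 9, 11}
Step 9: union(5, 2) -> merged; set of 5 now {2, 5}
Step 10: union(9, 1) -> already same set; set of 9 now {0, 1, 4, 7, 9, 11}
Set of 11: {0, 1, 4, 7, 9, 11}; 2 is not a member.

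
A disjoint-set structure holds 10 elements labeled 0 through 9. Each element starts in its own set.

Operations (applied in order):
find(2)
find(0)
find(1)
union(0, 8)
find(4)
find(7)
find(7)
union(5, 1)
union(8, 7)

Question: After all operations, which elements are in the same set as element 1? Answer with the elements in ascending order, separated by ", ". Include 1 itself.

Step 1: find(2) -> no change; set of 2 is {2}
Step 2: find(0) -> no change; set of 0 is {0}
Step 3: find(1) -> no change; set of 1 is {1}
Step 4: union(0, 8) -> merged; set of 0 now {0, 8}
Step 5: find(4) -> no change; set of 4 is {4}
Step 6: find(7) -> no change; set of 7 is {7}
Step 7: find(7) -> no change; set of 7 is {7}
Step 8: union(5, 1) -> merged; set of 5 now {1, 5}
Step 9: union(8, 7) -> merged; set of 8 now {0, 7, 8}
Component of 1: {1, 5}

Answer: 1, 5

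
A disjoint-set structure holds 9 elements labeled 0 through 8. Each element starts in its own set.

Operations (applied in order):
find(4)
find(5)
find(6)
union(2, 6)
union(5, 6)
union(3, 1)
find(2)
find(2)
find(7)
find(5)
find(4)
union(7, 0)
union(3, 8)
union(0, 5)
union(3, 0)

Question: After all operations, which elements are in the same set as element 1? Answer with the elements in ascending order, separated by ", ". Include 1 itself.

Step 1: find(4) -> no change; set of 4 is {4}
Step 2: find(5) -> no change; set of 5 is {5}
Step 3: find(6) -> no change; set of 6 is {6}
Step 4: union(2, 6) -> merged; set of 2 now {2, 6}
Step 5: union(5, 6) -> merged; set of 5 now {2, 5, 6}
Step 6: union(3, 1) -> merged; set of 3 now {1, 3}
Step 7: find(2) -> no change; set of 2 is {2, 5, 6}
Step 8: find(2) -> no change; set of 2 is {2, 5, 6}
Step 9: find(7) -> no change; set of 7 is {7}
Step 10: find(5) -> no change; set of 5 is {2, 5, 6}
Step 11: find(4) -> no change; set of 4 is {4}
Step 12: union(7, 0) -> merged; set of 7 now {0, 7}
Step 13: union(3, 8) -> merged; set of 3 now {1, 3, 8}
Step 14: union(0, 5) -> merged; set of 0 now {0, 2, 5, 6, 7}
Step 15: union(3, 0) -> merged; set of 3 now {0, 1, 2, 3, 5, 6, 7, 8}
Component of 1: {0, 1, 2, 3, 5, 6, 7, 8}

Answer: 0, 1, 2, 3, 5, 6, 7, 8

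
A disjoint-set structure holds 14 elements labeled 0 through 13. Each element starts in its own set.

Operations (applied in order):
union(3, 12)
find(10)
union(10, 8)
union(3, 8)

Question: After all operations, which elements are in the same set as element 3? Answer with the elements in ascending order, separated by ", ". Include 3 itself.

Step 1: union(3, 12) -> merged; set of 3 now {3, 12}
Step 2: find(10) -> no change; set of 10 is {10}
Step 3: union(10, 8) -> merged; set of 10 now {8, 10}
Step 4: union(3, 8) -> merged; set of 3 now {3, 8, 10, 12}
Component of 3: {3, 8, 10, 12}

Answer: 3, 8, 10, 12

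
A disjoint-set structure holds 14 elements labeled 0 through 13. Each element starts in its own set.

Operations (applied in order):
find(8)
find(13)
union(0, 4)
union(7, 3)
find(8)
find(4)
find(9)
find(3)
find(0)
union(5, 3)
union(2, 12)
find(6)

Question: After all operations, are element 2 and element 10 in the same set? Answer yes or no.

Step 1: find(8) -> no change; set of 8 is {8}
Step 2: find(13) -> no change; set of 13 is {13}
Step 3: union(0, 4) -> merged; set of 0 now {0, 4}
Step 4: union(7, 3) -> merged; set of 7 now {3, 7}
Step 5: find(8) -> no change; set of 8 is {8}
Step 6: find(4) -> no change; set of 4 is {0, 4}
Step 7: find(9) -> no change; set of 9 is {9}
Step 8: find(3) -> no change; set of 3 is {3, 7}
Step 9: find(0) -> no change; set of 0 is {0, 4}
Step 10: union(5, 3) -> merged; set of 5 now {3, 5, 7}
Step 11: union(2, 12) -> merged; set of 2 now {2, 12}
Step 12: find(6) -> no change; set of 6 is {6}
Set of 2: {2, 12}; 10 is not a member.

Answer: no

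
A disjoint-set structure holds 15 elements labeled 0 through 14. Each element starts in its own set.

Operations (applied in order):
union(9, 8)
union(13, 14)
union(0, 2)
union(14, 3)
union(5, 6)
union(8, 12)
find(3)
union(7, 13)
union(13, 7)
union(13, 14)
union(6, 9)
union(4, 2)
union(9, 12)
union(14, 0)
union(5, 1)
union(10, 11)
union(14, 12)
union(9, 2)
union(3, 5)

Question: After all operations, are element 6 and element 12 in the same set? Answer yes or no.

Answer: yes

Derivation:
Step 1: union(9, 8) -> merged; set of 9 now {8, 9}
Step 2: union(13, 14) -> merged; set of 13 now {13, 14}
Step 3: union(0, 2) -> merged; set of 0 now {0, 2}
Step 4: union(14, 3) -> merged; set of 14 now {3, 13, 14}
Step 5: union(5, 6) -> merged; set of 5 now {5, 6}
Step 6: union(8, 12) -> merged; set of 8 now {8, 9, 12}
Step 7: find(3) -> no change; set of 3 is {3, 13, 14}
Step 8: union(7, 13) -> merged; set of 7 now {3, 7, 13, 14}
Step 9: union(13, 7) -> already same set; set of 13 now {3, 7, 13, 14}
Step 10: union(13, 14) -> already same set; set of 13 now {3, 7, 13, 14}
Step 11: union(6, 9) -> merged; set of 6 now {5, 6, 8, 9, 12}
Step 12: union(4, 2) -> merged; set of 4 now {0, 2, 4}
Step 13: union(9, 12) -> already same set; set of 9 now {5, 6, 8, 9, 12}
Step 14: union(14, 0) -> merged; set of 14 now {0, 2, 3, 4, 7, 13, 14}
Step 15: union(5, 1) -> merged; set of 5 now {1, 5, 6, 8, 9, 12}
Step 16: union(10, 11) -> merged; set of 10 now {10, 11}
Step 17: union(14, 12) -> merged; set of 14 now {0, 1, 2, 3, 4, 5, 6, 7, 8, 9, 12, 13, 14}
Step 18: union(9, 2) -> already same set; set of 9 now {0, 1, 2, 3, 4, 5, 6, 7, 8, 9, 12, 13, 14}
Step 19: union(3, 5) -> already same set; set of 3 now {0, 1, 2, 3, 4, 5, 6, 7, 8, 9, 12, 13, 14}
Set of 6: {0, 1, 2, 3, 4, 5, 6, 7, 8, 9, 12, 13, 14}; 12 is a member.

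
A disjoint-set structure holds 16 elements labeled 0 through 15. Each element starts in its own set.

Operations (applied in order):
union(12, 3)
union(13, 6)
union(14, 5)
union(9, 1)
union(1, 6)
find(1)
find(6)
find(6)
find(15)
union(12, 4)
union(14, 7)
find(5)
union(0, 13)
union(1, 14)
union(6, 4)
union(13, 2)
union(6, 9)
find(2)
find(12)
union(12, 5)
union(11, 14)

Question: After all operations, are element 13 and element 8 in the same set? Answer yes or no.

Answer: no

Derivation:
Step 1: union(12, 3) -> merged; set of 12 now {3, 12}
Step 2: union(13, 6) -> merged; set of 13 now {6, 13}
Step 3: union(14, 5) -> merged; set of 14 now {5, 14}
Step 4: union(9, 1) -> merged; set of 9 now {1, 9}
Step 5: union(1, 6) -> merged; set of 1 now {1, 6, 9, 13}
Step 6: find(1) -> no change; set of 1 is {1, 6, 9, 13}
Step 7: find(6) -> no change; set of 6 is {1, 6, 9, 13}
Step 8: find(6) -> no change; set of 6 is {1, 6, 9, 13}
Step 9: find(15) -> no change; set of 15 is {15}
Step 10: union(12, 4) -> merged; set of 12 now {3, 4, 12}
Step 11: union(14, 7) -> merged; set of 14 now {5, 7, 14}
Step 12: find(5) -> no change; set of 5 is {5, 7, 14}
Step 13: union(0, 13) -> merged; set of 0 now {0, 1, 6, 9, 13}
Step 14: union(1, 14) -> merged; set of 1 now {0, 1, 5, 6, 7, 9, 13, 14}
Step 15: union(6, 4) -> merged; set of 6 now {0, 1, 3, 4, 5, 6, 7, 9, 12, 13, 14}
Step 16: union(13, 2) -> merged; set of 13 now {0, 1, 2, 3, 4, 5, 6, 7, 9, 12, 13, 14}
Step 17: union(6, 9) -> already same set; set of 6 now {0, 1, 2, 3, 4, 5, 6, 7, 9, 12, 13, 14}
Step 18: find(2) -> no change; set of 2 is {0, 1, 2, 3, 4, 5, 6, 7, 9, 12, 13, 14}
Step 19: find(12) -> no change; set of 12 is {0, 1, 2, 3, 4, 5, 6, 7, 9, 12, 13, 14}
Step 20: union(12, 5) -> already same set; set of 12 now {0, 1, 2, 3, 4, 5, 6, 7, 9, 12, 13, 14}
Step 21: union(11, 14) -> merged; set of 11 now {0, 1, 2, 3, 4, 5, 6, 7, 9, 11, 12, 13, 14}
Set of 13: {0, 1, 2, 3, 4, 5, 6, 7, 9, 11, 12, 13, 14}; 8 is not a member.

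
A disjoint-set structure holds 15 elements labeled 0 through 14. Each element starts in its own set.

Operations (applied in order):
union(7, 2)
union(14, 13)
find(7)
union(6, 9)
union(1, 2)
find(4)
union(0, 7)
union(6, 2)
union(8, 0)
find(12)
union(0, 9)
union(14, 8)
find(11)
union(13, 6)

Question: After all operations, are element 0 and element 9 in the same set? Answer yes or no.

Step 1: union(7, 2) -> merged; set of 7 now {2, 7}
Step 2: union(14, 13) -> merged; set of 14 now {13, 14}
Step 3: find(7) -> no change; set of 7 is {2, 7}
Step 4: union(6, 9) -> merged; set of 6 now {6, 9}
Step 5: union(1, 2) -> merged; set of 1 now {1, 2, 7}
Step 6: find(4) -> no change; set of 4 is {4}
Step 7: union(0, 7) -> merged; set of 0 now {0, 1, 2, 7}
Step 8: union(6, 2) -> merged; set of 6 now {0, 1, 2, 6, 7, 9}
Step 9: union(8, 0) -> merged; set of 8 now {0, 1, 2, 6, 7, 8, 9}
Step 10: find(12) -> no change; set of 12 is {12}
Step 11: union(0, 9) -> already same set; set of 0 now {0, 1, 2, 6, 7, 8, 9}
Step 12: union(14, 8) -> merged; set of 14 now {0, 1, 2, 6, 7, 8, 9, 13, 14}
Step 13: find(11) -> no change; set of 11 is {11}
Step 14: union(13, 6) -> already same set; set of 13 now {0, 1, 2, 6, 7, 8, 9, 13, 14}
Set of 0: {0, 1, 2, 6, 7, 8, 9, 13, 14}; 9 is a member.

Answer: yes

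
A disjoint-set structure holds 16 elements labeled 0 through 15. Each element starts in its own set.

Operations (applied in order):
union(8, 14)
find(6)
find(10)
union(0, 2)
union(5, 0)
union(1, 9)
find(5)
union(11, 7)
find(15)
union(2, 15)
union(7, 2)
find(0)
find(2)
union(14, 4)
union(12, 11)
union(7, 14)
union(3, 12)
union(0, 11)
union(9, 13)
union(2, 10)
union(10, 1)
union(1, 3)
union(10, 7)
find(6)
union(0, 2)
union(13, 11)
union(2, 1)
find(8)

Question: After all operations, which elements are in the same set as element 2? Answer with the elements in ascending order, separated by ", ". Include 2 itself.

Step 1: union(8, 14) -> merged; set of 8 now {8, 14}
Step 2: find(6) -> no change; set of 6 is {6}
Step 3: find(10) -> no change; set of 10 is {10}
Step 4: union(0, 2) -> merged; set of 0 now {0, 2}
Step 5: union(5, 0) -> merged; set of 5 now {0, 2, 5}
Step 6: union(1, 9) -> merged; set of 1 now {1, 9}
Step 7: find(5) -> no change; set of 5 is {0, 2, 5}
Step 8: union(11, 7) -> merged; set of 11 now {7, 11}
Step 9: find(15) -> no change; set of 15 is {15}
Step 10: union(2, 15) -> merged; set of 2 now {0, 2, 5, 15}
Step 11: union(7, 2) -> merged; set of 7 now {0, 2, 5, 7, 11, 15}
Step 12: find(0) -> no change; set of 0 is {0, 2, 5, 7, 11, 15}
Step 13: find(2) -> no change; set of 2 is {0, 2, 5, 7, 11, 15}
Step 14: union(14, 4) -> merged; set of 14 now {4, 8, 14}
Step 15: union(12, 11) -> merged; set of 12 now {0, 2, 5, 7, 11, 12, 15}
Step 16: union(7, 14) -> merged; set of 7 now {0, 2, 4, 5, 7, 8, 11, 12, 14, 15}
Step 17: union(3, 12) -> merged; set of 3 now {0, 2, 3, 4, 5, 7, 8, 11, 12, 14, 15}
Step 18: union(0, 11) -> already same set; set of 0 now {0, 2, 3, 4, 5, 7, 8, 11, 12, 14, 15}
Step 19: union(9, 13) -> merged; set of 9 now {1, 9, 13}
Step 20: union(2, 10) -> merged; set of 2 now {0, 2, 3, 4, 5, 7, 8, 10, 11, 12, 14, 15}
Step 21: union(10, 1) -> merged; set of 10 now {0, 1, 2, 3, 4, 5, 7, 8, 9, 10, 11, 12, 13, 14, 15}
Step 22: union(1, 3) -> already same set; set of 1 now {0, 1, 2, 3, 4, 5, 7, 8, 9, 10, 11, 12, 13, 14, 15}
Step 23: union(10, 7) -> already same set; set of 10 now {0, 1, 2, 3, 4, 5, 7, 8, 9, 10, 11, 12, 13, 14, 15}
Step 24: find(6) -> no change; set of 6 is {6}
Step 25: union(0, 2) -> already same set; set of 0 now {0, 1, 2, 3, 4, 5, 7, 8, 9, 10, 11, 12, 13, 14, 15}
Step 26: union(13, 11) -> already same set; set of 13 now {0, 1, 2, 3, 4, 5, 7, 8, 9, 10, 11, 12, 13, 14, 15}
Step 27: union(2, 1) -> already same set; set of 2 now {0, 1, 2, 3, 4, 5, 7, 8, 9, 10, 11, 12, 13, 14, 15}
Step 28: find(8) -> no change; set of 8 is {0, 1, 2, 3, 4, 5, 7, 8, 9, 10, 11, 12, 13, 14, 15}
Component of 2: {0, 1, 2, 3, 4, 5, 7, 8, 9, 10, 11, 12, 13, 14, 15}

Answer: 0, 1, 2, 3, 4, 5, 7, 8, 9, 10, 11, 12, 13, 14, 15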